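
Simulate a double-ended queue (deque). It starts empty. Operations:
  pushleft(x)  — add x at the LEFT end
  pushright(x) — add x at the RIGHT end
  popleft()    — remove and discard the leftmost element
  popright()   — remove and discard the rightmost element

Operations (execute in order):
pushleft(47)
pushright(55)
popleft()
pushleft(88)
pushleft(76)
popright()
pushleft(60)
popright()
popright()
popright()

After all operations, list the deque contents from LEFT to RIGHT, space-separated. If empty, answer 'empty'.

Answer: empty

Derivation:
pushleft(47): [47]
pushright(55): [47, 55]
popleft(): [55]
pushleft(88): [88, 55]
pushleft(76): [76, 88, 55]
popright(): [76, 88]
pushleft(60): [60, 76, 88]
popright(): [60, 76]
popright(): [60]
popright(): []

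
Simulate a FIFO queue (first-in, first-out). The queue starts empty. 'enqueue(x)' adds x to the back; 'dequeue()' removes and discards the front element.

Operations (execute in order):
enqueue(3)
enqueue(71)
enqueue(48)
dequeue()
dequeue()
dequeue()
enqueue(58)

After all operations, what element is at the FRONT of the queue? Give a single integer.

enqueue(3): queue = [3]
enqueue(71): queue = [3, 71]
enqueue(48): queue = [3, 71, 48]
dequeue(): queue = [71, 48]
dequeue(): queue = [48]
dequeue(): queue = []
enqueue(58): queue = [58]

Answer: 58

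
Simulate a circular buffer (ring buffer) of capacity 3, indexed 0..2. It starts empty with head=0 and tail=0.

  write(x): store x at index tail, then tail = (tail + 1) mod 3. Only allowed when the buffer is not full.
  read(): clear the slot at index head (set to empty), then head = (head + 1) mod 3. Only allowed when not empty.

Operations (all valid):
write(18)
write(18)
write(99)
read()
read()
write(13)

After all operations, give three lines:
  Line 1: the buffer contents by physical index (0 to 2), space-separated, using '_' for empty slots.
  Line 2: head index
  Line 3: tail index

Answer: 13 _ 99
2
1

Derivation:
write(18): buf=[18 _ _], head=0, tail=1, size=1
write(18): buf=[18 18 _], head=0, tail=2, size=2
write(99): buf=[18 18 99], head=0, tail=0, size=3
read(): buf=[_ 18 99], head=1, tail=0, size=2
read(): buf=[_ _ 99], head=2, tail=0, size=1
write(13): buf=[13 _ 99], head=2, tail=1, size=2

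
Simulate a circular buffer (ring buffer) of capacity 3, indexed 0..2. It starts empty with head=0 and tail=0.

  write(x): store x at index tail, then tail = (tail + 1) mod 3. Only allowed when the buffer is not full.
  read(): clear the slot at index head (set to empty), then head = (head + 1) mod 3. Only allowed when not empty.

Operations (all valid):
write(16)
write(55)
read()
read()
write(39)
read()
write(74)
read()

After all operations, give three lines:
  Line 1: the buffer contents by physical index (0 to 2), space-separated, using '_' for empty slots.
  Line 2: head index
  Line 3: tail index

write(16): buf=[16 _ _], head=0, tail=1, size=1
write(55): buf=[16 55 _], head=0, tail=2, size=2
read(): buf=[_ 55 _], head=1, tail=2, size=1
read(): buf=[_ _ _], head=2, tail=2, size=0
write(39): buf=[_ _ 39], head=2, tail=0, size=1
read(): buf=[_ _ _], head=0, tail=0, size=0
write(74): buf=[74 _ _], head=0, tail=1, size=1
read(): buf=[_ _ _], head=1, tail=1, size=0

Answer: _ _ _
1
1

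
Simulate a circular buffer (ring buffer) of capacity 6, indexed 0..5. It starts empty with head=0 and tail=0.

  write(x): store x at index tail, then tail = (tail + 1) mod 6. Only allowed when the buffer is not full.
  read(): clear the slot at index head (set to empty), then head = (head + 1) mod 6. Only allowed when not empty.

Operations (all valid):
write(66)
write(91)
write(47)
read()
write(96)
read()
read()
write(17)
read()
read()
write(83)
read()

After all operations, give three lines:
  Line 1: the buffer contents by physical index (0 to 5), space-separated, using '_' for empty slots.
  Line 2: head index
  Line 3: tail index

write(66): buf=[66 _ _ _ _ _], head=0, tail=1, size=1
write(91): buf=[66 91 _ _ _ _], head=0, tail=2, size=2
write(47): buf=[66 91 47 _ _ _], head=0, tail=3, size=3
read(): buf=[_ 91 47 _ _ _], head=1, tail=3, size=2
write(96): buf=[_ 91 47 96 _ _], head=1, tail=4, size=3
read(): buf=[_ _ 47 96 _ _], head=2, tail=4, size=2
read(): buf=[_ _ _ 96 _ _], head=3, tail=4, size=1
write(17): buf=[_ _ _ 96 17 _], head=3, tail=5, size=2
read(): buf=[_ _ _ _ 17 _], head=4, tail=5, size=1
read(): buf=[_ _ _ _ _ _], head=5, tail=5, size=0
write(83): buf=[_ _ _ _ _ 83], head=5, tail=0, size=1
read(): buf=[_ _ _ _ _ _], head=0, tail=0, size=0

Answer: _ _ _ _ _ _
0
0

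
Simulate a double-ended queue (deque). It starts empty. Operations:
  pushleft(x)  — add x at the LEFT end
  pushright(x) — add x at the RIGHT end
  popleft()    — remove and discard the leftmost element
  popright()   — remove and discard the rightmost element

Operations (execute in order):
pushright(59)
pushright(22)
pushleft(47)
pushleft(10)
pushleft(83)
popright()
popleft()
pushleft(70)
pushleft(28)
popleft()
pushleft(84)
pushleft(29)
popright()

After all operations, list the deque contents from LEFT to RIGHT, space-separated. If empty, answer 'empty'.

Answer: 29 84 70 10 47

Derivation:
pushright(59): [59]
pushright(22): [59, 22]
pushleft(47): [47, 59, 22]
pushleft(10): [10, 47, 59, 22]
pushleft(83): [83, 10, 47, 59, 22]
popright(): [83, 10, 47, 59]
popleft(): [10, 47, 59]
pushleft(70): [70, 10, 47, 59]
pushleft(28): [28, 70, 10, 47, 59]
popleft(): [70, 10, 47, 59]
pushleft(84): [84, 70, 10, 47, 59]
pushleft(29): [29, 84, 70, 10, 47, 59]
popright(): [29, 84, 70, 10, 47]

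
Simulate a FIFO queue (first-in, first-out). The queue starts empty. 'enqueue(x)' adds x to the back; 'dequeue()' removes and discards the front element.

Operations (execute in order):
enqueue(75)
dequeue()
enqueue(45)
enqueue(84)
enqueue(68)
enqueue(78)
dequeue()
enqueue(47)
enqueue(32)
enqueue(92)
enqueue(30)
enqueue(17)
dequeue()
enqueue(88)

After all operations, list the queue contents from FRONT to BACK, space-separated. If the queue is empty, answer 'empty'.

enqueue(75): [75]
dequeue(): []
enqueue(45): [45]
enqueue(84): [45, 84]
enqueue(68): [45, 84, 68]
enqueue(78): [45, 84, 68, 78]
dequeue(): [84, 68, 78]
enqueue(47): [84, 68, 78, 47]
enqueue(32): [84, 68, 78, 47, 32]
enqueue(92): [84, 68, 78, 47, 32, 92]
enqueue(30): [84, 68, 78, 47, 32, 92, 30]
enqueue(17): [84, 68, 78, 47, 32, 92, 30, 17]
dequeue(): [68, 78, 47, 32, 92, 30, 17]
enqueue(88): [68, 78, 47, 32, 92, 30, 17, 88]

Answer: 68 78 47 32 92 30 17 88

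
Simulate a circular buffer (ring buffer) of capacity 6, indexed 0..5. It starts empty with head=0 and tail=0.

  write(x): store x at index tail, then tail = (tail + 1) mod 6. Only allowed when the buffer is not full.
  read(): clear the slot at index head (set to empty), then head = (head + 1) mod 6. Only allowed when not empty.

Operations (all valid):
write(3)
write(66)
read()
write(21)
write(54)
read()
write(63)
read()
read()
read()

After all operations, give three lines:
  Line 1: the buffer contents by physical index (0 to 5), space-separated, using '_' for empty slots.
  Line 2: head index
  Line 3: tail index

Answer: _ _ _ _ _ _
5
5

Derivation:
write(3): buf=[3 _ _ _ _ _], head=0, tail=1, size=1
write(66): buf=[3 66 _ _ _ _], head=0, tail=2, size=2
read(): buf=[_ 66 _ _ _ _], head=1, tail=2, size=1
write(21): buf=[_ 66 21 _ _ _], head=1, tail=3, size=2
write(54): buf=[_ 66 21 54 _ _], head=1, tail=4, size=3
read(): buf=[_ _ 21 54 _ _], head=2, tail=4, size=2
write(63): buf=[_ _ 21 54 63 _], head=2, tail=5, size=3
read(): buf=[_ _ _ 54 63 _], head=3, tail=5, size=2
read(): buf=[_ _ _ _ 63 _], head=4, tail=5, size=1
read(): buf=[_ _ _ _ _ _], head=5, tail=5, size=0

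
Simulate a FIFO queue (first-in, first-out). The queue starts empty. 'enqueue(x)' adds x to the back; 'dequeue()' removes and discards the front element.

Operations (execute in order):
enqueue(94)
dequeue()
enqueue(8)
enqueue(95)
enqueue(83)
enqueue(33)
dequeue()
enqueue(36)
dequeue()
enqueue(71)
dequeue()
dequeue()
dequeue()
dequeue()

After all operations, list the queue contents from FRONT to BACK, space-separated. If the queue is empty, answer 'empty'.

enqueue(94): [94]
dequeue(): []
enqueue(8): [8]
enqueue(95): [8, 95]
enqueue(83): [8, 95, 83]
enqueue(33): [8, 95, 83, 33]
dequeue(): [95, 83, 33]
enqueue(36): [95, 83, 33, 36]
dequeue(): [83, 33, 36]
enqueue(71): [83, 33, 36, 71]
dequeue(): [33, 36, 71]
dequeue(): [36, 71]
dequeue(): [71]
dequeue(): []

Answer: empty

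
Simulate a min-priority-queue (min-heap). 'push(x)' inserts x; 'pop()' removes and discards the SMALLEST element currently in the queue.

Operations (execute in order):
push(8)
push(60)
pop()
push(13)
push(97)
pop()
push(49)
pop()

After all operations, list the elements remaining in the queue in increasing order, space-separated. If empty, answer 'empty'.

Answer: 60 97

Derivation:
push(8): heap contents = [8]
push(60): heap contents = [8, 60]
pop() → 8: heap contents = [60]
push(13): heap contents = [13, 60]
push(97): heap contents = [13, 60, 97]
pop() → 13: heap contents = [60, 97]
push(49): heap contents = [49, 60, 97]
pop() → 49: heap contents = [60, 97]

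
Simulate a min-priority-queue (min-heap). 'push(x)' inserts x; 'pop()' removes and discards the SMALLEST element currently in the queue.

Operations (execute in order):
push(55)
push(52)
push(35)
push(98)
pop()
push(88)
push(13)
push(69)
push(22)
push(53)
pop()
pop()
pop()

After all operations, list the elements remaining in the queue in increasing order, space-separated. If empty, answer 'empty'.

Answer: 53 55 69 88 98

Derivation:
push(55): heap contents = [55]
push(52): heap contents = [52, 55]
push(35): heap contents = [35, 52, 55]
push(98): heap contents = [35, 52, 55, 98]
pop() → 35: heap contents = [52, 55, 98]
push(88): heap contents = [52, 55, 88, 98]
push(13): heap contents = [13, 52, 55, 88, 98]
push(69): heap contents = [13, 52, 55, 69, 88, 98]
push(22): heap contents = [13, 22, 52, 55, 69, 88, 98]
push(53): heap contents = [13, 22, 52, 53, 55, 69, 88, 98]
pop() → 13: heap contents = [22, 52, 53, 55, 69, 88, 98]
pop() → 22: heap contents = [52, 53, 55, 69, 88, 98]
pop() → 52: heap contents = [53, 55, 69, 88, 98]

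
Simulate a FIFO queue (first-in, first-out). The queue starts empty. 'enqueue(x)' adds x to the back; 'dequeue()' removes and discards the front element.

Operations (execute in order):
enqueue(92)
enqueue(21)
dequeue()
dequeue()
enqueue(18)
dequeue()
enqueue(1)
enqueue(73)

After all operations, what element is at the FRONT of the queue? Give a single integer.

Answer: 1

Derivation:
enqueue(92): queue = [92]
enqueue(21): queue = [92, 21]
dequeue(): queue = [21]
dequeue(): queue = []
enqueue(18): queue = [18]
dequeue(): queue = []
enqueue(1): queue = [1]
enqueue(73): queue = [1, 73]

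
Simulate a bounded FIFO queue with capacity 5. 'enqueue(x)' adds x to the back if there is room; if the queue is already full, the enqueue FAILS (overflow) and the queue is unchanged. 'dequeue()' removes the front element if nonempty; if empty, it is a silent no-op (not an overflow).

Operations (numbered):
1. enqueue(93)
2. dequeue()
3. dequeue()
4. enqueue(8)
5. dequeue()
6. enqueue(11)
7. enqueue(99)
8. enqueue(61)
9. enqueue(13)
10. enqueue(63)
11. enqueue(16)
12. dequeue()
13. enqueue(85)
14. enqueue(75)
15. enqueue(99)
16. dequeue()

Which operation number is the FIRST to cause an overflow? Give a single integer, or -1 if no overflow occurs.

Answer: 11

Derivation:
1. enqueue(93): size=1
2. dequeue(): size=0
3. dequeue(): empty, no-op, size=0
4. enqueue(8): size=1
5. dequeue(): size=0
6. enqueue(11): size=1
7. enqueue(99): size=2
8. enqueue(61): size=3
9. enqueue(13): size=4
10. enqueue(63): size=5
11. enqueue(16): size=5=cap → OVERFLOW (fail)
12. dequeue(): size=4
13. enqueue(85): size=5
14. enqueue(75): size=5=cap → OVERFLOW (fail)
15. enqueue(99): size=5=cap → OVERFLOW (fail)
16. dequeue(): size=4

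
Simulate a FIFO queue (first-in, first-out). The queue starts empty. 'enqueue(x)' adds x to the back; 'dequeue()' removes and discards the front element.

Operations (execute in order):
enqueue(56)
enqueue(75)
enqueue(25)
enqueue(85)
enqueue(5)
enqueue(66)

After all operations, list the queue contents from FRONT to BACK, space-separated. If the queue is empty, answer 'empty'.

Answer: 56 75 25 85 5 66

Derivation:
enqueue(56): [56]
enqueue(75): [56, 75]
enqueue(25): [56, 75, 25]
enqueue(85): [56, 75, 25, 85]
enqueue(5): [56, 75, 25, 85, 5]
enqueue(66): [56, 75, 25, 85, 5, 66]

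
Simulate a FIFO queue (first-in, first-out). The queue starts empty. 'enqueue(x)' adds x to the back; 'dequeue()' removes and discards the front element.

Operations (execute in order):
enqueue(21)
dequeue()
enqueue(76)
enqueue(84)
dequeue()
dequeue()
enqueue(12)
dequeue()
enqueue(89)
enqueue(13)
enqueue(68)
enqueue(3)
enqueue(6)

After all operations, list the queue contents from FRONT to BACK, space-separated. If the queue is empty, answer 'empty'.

Answer: 89 13 68 3 6

Derivation:
enqueue(21): [21]
dequeue(): []
enqueue(76): [76]
enqueue(84): [76, 84]
dequeue(): [84]
dequeue(): []
enqueue(12): [12]
dequeue(): []
enqueue(89): [89]
enqueue(13): [89, 13]
enqueue(68): [89, 13, 68]
enqueue(3): [89, 13, 68, 3]
enqueue(6): [89, 13, 68, 3, 6]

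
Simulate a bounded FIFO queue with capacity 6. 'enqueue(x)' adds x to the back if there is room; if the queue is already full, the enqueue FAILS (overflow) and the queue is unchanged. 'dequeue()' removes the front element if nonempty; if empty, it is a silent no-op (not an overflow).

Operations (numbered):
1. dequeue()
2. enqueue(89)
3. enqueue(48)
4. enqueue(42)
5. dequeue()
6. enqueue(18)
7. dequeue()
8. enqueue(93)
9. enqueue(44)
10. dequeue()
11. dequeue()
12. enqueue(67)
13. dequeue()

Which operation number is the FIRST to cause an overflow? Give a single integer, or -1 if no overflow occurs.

Answer: -1

Derivation:
1. dequeue(): empty, no-op, size=0
2. enqueue(89): size=1
3. enqueue(48): size=2
4. enqueue(42): size=3
5. dequeue(): size=2
6. enqueue(18): size=3
7. dequeue(): size=2
8. enqueue(93): size=3
9. enqueue(44): size=4
10. dequeue(): size=3
11. dequeue(): size=2
12. enqueue(67): size=3
13. dequeue(): size=2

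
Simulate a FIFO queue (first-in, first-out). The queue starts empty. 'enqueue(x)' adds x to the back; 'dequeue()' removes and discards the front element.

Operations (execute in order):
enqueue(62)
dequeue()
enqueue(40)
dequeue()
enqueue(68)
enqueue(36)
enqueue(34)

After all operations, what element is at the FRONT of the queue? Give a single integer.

Answer: 68

Derivation:
enqueue(62): queue = [62]
dequeue(): queue = []
enqueue(40): queue = [40]
dequeue(): queue = []
enqueue(68): queue = [68]
enqueue(36): queue = [68, 36]
enqueue(34): queue = [68, 36, 34]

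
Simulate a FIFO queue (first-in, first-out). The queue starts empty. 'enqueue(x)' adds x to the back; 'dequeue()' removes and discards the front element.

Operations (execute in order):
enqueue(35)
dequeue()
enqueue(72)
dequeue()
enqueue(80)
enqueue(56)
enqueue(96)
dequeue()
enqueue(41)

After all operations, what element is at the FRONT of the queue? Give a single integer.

enqueue(35): queue = [35]
dequeue(): queue = []
enqueue(72): queue = [72]
dequeue(): queue = []
enqueue(80): queue = [80]
enqueue(56): queue = [80, 56]
enqueue(96): queue = [80, 56, 96]
dequeue(): queue = [56, 96]
enqueue(41): queue = [56, 96, 41]

Answer: 56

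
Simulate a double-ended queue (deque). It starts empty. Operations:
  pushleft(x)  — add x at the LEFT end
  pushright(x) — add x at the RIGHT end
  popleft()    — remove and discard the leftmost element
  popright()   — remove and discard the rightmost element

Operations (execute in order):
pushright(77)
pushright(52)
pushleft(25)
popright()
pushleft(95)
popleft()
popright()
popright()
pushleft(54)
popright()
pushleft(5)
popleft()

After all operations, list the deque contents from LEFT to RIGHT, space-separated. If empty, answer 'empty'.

pushright(77): [77]
pushright(52): [77, 52]
pushleft(25): [25, 77, 52]
popright(): [25, 77]
pushleft(95): [95, 25, 77]
popleft(): [25, 77]
popright(): [25]
popright(): []
pushleft(54): [54]
popright(): []
pushleft(5): [5]
popleft(): []

Answer: empty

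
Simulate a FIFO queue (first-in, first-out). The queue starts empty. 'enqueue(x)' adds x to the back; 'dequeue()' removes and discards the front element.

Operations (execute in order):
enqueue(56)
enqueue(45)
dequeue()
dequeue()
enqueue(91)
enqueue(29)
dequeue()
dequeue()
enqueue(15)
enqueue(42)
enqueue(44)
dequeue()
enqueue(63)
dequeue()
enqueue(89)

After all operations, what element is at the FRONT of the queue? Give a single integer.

Answer: 44

Derivation:
enqueue(56): queue = [56]
enqueue(45): queue = [56, 45]
dequeue(): queue = [45]
dequeue(): queue = []
enqueue(91): queue = [91]
enqueue(29): queue = [91, 29]
dequeue(): queue = [29]
dequeue(): queue = []
enqueue(15): queue = [15]
enqueue(42): queue = [15, 42]
enqueue(44): queue = [15, 42, 44]
dequeue(): queue = [42, 44]
enqueue(63): queue = [42, 44, 63]
dequeue(): queue = [44, 63]
enqueue(89): queue = [44, 63, 89]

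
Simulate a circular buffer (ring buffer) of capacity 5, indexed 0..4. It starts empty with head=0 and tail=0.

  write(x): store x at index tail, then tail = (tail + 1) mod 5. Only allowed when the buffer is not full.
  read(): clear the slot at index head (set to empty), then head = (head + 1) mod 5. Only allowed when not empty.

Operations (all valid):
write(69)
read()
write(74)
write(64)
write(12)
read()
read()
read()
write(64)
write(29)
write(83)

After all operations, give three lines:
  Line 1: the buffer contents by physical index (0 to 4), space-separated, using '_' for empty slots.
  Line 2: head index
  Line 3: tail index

Answer: 29 83 _ _ 64
4
2

Derivation:
write(69): buf=[69 _ _ _ _], head=0, tail=1, size=1
read(): buf=[_ _ _ _ _], head=1, tail=1, size=0
write(74): buf=[_ 74 _ _ _], head=1, tail=2, size=1
write(64): buf=[_ 74 64 _ _], head=1, tail=3, size=2
write(12): buf=[_ 74 64 12 _], head=1, tail=4, size=3
read(): buf=[_ _ 64 12 _], head=2, tail=4, size=2
read(): buf=[_ _ _ 12 _], head=3, tail=4, size=1
read(): buf=[_ _ _ _ _], head=4, tail=4, size=0
write(64): buf=[_ _ _ _ 64], head=4, tail=0, size=1
write(29): buf=[29 _ _ _ 64], head=4, tail=1, size=2
write(83): buf=[29 83 _ _ 64], head=4, tail=2, size=3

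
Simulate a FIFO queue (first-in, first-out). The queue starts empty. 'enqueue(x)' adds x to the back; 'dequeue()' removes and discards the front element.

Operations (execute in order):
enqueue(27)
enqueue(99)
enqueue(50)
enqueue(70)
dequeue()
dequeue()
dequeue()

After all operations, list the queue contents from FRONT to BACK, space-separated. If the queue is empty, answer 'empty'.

Answer: 70

Derivation:
enqueue(27): [27]
enqueue(99): [27, 99]
enqueue(50): [27, 99, 50]
enqueue(70): [27, 99, 50, 70]
dequeue(): [99, 50, 70]
dequeue(): [50, 70]
dequeue(): [70]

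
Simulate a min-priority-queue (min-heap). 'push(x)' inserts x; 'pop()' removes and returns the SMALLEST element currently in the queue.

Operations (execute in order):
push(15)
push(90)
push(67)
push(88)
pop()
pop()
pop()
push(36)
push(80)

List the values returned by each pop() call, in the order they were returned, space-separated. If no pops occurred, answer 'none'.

Answer: 15 67 88

Derivation:
push(15): heap contents = [15]
push(90): heap contents = [15, 90]
push(67): heap contents = [15, 67, 90]
push(88): heap contents = [15, 67, 88, 90]
pop() → 15: heap contents = [67, 88, 90]
pop() → 67: heap contents = [88, 90]
pop() → 88: heap contents = [90]
push(36): heap contents = [36, 90]
push(80): heap contents = [36, 80, 90]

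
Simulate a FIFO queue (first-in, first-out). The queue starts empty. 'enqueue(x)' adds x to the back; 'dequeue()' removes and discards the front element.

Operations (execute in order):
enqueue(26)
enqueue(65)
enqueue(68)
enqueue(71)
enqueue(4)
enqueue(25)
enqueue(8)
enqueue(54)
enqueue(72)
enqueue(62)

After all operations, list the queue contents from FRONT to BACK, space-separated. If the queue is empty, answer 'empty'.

enqueue(26): [26]
enqueue(65): [26, 65]
enqueue(68): [26, 65, 68]
enqueue(71): [26, 65, 68, 71]
enqueue(4): [26, 65, 68, 71, 4]
enqueue(25): [26, 65, 68, 71, 4, 25]
enqueue(8): [26, 65, 68, 71, 4, 25, 8]
enqueue(54): [26, 65, 68, 71, 4, 25, 8, 54]
enqueue(72): [26, 65, 68, 71, 4, 25, 8, 54, 72]
enqueue(62): [26, 65, 68, 71, 4, 25, 8, 54, 72, 62]

Answer: 26 65 68 71 4 25 8 54 72 62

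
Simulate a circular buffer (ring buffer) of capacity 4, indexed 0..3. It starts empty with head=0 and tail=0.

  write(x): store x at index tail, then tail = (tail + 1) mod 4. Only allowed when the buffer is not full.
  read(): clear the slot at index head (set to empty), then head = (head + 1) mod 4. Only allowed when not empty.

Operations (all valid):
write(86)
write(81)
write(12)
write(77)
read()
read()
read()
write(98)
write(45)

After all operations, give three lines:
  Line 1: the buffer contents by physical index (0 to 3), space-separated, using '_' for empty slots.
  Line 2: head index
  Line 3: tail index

write(86): buf=[86 _ _ _], head=0, tail=1, size=1
write(81): buf=[86 81 _ _], head=0, tail=2, size=2
write(12): buf=[86 81 12 _], head=0, tail=3, size=3
write(77): buf=[86 81 12 77], head=0, tail=0, size=4
read(): buf=[_ 81 12 77], head=1, tail=0, size=3
read(): buf=[_ _ 12 77], head=2, tail=0, size=2
read(): buf=[_ _ _ 77], head=3, tail=0, size=1
write(98): buf=[98 _ _ 77], head=3, tail=1, size=2
write(45): buf=[98 45 _ 77], head=3, tail=2, size=3

Answer: 98 45 _ 77
3
2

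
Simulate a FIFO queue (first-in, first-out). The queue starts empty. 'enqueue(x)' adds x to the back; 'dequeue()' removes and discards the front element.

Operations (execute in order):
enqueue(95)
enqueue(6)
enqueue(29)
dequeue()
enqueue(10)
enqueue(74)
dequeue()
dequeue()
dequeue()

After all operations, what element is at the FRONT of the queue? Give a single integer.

enqueue(95): queue = [95]
enqueue(6): queue = [95, 6]
enqueue(29): queue = [95, 6, 29]
dequeue(): queue = [6, 29]
enqueue(10): queue = [6, 29, 10]
enqueue(74): queue = [6, 29, 10, 74]
dequeue(): queue = [29, 10, 74]
dequeue(): queue = [10, 74]
dequeue(): queue = [74]

Answer: 74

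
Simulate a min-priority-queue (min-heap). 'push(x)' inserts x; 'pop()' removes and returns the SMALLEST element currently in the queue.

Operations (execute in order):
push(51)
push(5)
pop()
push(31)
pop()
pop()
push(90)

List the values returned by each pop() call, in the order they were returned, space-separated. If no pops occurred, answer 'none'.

Answer: 5 31 51

Derivation:
push(51): heap contents = [51]
push(5): heap contents = [5, 51]
pop() → 5: heap contents = [51]
push(31): heap contents = [31, 51]
pop() → 31: heap contents = [51]
pop() → 51: heap contents = []
push(90): heap contents = [90]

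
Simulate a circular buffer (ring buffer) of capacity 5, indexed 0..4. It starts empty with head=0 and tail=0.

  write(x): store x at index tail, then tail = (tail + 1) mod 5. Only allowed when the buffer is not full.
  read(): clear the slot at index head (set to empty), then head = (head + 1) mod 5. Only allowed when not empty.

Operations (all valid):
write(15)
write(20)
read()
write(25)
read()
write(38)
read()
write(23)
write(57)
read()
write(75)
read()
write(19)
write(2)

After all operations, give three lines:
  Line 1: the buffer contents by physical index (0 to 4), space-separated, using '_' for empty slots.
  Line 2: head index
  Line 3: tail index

Answer: 57 75 19 2 _
0
4

Derivation:
write(15): buf=[15 _ _ _ _], head=0, tail=1, size=1
write(20): buf=[15 20 _ _ _], head=0, tail=2, size=2
read(): buf=[_ 20 _ _ _], head=1, tail=2, size=1
write(25): buf=[_ 20 25 _ _], head=1, tail=3, size=2
read(): buf=[_ _ 25 _ _], head=2, tail=3, size=1
write(38): buf=[_ _ 25 38 _], head=2, tail=4, size=2
read(): buf=[_ _ _ 38 _], head=3, tail=4, size=1
write(23): buf=[_ _ _ 38 23], head=3, tail=0, size=2
write(57): buf=[57 _ _ 38 23], head=3, tail=1, size=3
read(): buf=[57 _ _ _ 23], head=4, tail=1, size=2
write(75): buf=[57 75 _ _ 23], head=4, tail=2, size=3
read(): buf=[57 75 _ _ _], head=0, tail=2, size=2
write(19): buf=[57 75 19 _ _], head=0, tail=3, size=3
write(2): buf=[57 75 19 2 _], head=0, tail=4, size=4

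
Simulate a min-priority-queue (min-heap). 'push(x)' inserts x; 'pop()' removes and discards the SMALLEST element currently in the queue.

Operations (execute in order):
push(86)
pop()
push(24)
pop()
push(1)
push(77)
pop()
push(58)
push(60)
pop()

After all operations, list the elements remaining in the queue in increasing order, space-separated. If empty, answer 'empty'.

push(86): heap contents = [86]
pop() → 86: heap contents = []
push(24): heap contents = [24]
pop() → 24: heap contents = []
push(1): heap contents = [1]
push(77): heap contents = [1, 77]
pop() → 1: heap contents = [77]
push(58): heap contents = [58, 77]
push(60): heap contents = [58, 60, 77]
pop() → 58: heap contents = [60, 77]

Answer: 60 77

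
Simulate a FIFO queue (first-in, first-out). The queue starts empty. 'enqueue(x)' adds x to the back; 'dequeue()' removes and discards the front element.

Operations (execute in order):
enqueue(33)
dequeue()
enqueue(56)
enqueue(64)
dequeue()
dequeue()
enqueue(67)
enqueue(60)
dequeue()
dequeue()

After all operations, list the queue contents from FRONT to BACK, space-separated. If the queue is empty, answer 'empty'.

enqueue(33): [33]
dequeue(): []
enqueue(56): [56]
enqueue(64): [56, 64]
dequeue(): [64]
dequeue(): []
enqueue(67): [67]
enqueue(60): [67, 60]
dequeue(): [60]
dequeue(): []

Answer: empty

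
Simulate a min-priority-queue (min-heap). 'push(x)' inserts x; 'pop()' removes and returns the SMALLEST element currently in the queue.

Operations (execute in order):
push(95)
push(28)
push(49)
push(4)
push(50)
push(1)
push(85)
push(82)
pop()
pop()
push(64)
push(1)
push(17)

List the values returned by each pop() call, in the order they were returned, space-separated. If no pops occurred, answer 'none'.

Answer: 1 4

Derivation:
push(95): heap contents = [95]
push(28): heap contents = [28, 95]
push(49): heap contents = [28, 49, 95]
push(4): heap contents = [4, 28, 49, 95]
push(50): heap contents = [4, 28, 49, 50, 95]
push(1): heap contents = [1, 4, 28, 49, 50, 95]
push(85): heap contents = [1, 4, 28, 49, 50, 85, 95]
push(82): heap contents = [1, 4, 28, 49, 50, 82, 85, 95]
pop() → 1: heap contents = [4, 28, 49, 50, 82, 85, 95]
pop() → 4: heap contents = [28, 49, 50, 82, 85, 95]
push(64): heap contents = [28, 49, 50, 64, 82, 85, 95]
push(1): heap contents = [1, 28, 49, 50, 64, 82, 85, 95]
push(17): heap contents = [1, 17, 28, 49, 50, 64, 82, 85, 95]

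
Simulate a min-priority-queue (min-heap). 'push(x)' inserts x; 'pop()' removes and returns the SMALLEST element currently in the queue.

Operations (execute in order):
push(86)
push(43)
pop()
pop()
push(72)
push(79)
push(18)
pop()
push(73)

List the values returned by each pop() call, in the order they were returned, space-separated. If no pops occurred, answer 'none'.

push(86): heap contents = [86]
push(43): heap contents = [43, 86]
pop() → 43: heap contents = [86]
pop() → 86: heap contents = []
push(72): heap contents = [72]
push(79): heap contents = [72, 79]
push(18): heap contents = [18, 72, 79]
pop() → 18: heap contents = [72, 79]
push(73): heap contents = [72, 73, 79]

Answer: 43 86 18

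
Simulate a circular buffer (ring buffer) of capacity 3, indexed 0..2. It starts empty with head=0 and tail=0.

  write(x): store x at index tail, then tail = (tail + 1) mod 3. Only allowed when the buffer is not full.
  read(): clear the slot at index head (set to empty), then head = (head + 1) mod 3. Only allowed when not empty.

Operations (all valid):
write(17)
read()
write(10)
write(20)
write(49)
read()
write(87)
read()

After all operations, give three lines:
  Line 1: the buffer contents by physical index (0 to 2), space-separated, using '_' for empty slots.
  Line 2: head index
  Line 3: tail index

write(17): buf=[17 _ _], head=0, tail=1, size=1
read(): buf=[_ _ _], head=1, tail=1, size=0
write(10): buf=[_ 10 _], head=1, tail=2, size=1
write(20): buf=[_ 10 20], head=1, tail=0, size=2
write(49): buf=[49 10 20], head=1, tail=1, size=3
read(): buf=[49 _ 20], head=2, tail=1, size=2
write(87): buf=[49 87 20], head=2, tail=2, size=3
read(): buf=[49 87 _], head=0, tail=2, size=2

Answer: 49 87 _
0
2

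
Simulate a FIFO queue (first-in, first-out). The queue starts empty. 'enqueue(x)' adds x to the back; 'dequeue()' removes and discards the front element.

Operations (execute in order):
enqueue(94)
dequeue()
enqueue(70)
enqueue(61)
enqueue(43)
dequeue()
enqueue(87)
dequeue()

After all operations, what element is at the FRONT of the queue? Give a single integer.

Answer: 43

Derivation:
enqueue(94): queue = [94]
dequeue(): queue = []
enqueue(70): queue = [70]
enqueue(61): queue = [70, 61]
enqueue(43): queue = [70, 61, 43]
dequeue(): queue = [61, 43]
enqueue(87): queue = [61, 43, 87]
dequeue(): queue = [43, 87]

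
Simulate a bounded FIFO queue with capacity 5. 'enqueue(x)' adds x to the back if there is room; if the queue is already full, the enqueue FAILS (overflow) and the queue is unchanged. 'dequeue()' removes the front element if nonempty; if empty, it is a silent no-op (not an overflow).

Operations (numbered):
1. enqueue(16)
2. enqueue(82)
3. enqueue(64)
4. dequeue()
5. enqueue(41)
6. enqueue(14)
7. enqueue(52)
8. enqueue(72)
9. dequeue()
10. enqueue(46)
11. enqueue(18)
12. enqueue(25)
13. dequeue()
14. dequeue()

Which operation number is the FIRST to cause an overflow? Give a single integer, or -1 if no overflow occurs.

Answer: 8

Derivation:
1. enqueue(16): size=1
2. enqueue(82): size=2
3. enqueue(64): size=3
4. dequeue(): size=2
5. enqueue(41): size=3
6. enqueue(14): size=4
7. enqueue(52): size=5
8. enqueue(72): size=5=cap → OVERFLOW (fail)
9. dequeue(): size=4
10. enqueue(46): size=5
11. enqueue(18): size=5=cap → OVERFLOW (fail)
12. enqueue(25): size=5=cap → OVERFLOW (fail)
13. dequeue(): size=4
14. dequeue(): size=3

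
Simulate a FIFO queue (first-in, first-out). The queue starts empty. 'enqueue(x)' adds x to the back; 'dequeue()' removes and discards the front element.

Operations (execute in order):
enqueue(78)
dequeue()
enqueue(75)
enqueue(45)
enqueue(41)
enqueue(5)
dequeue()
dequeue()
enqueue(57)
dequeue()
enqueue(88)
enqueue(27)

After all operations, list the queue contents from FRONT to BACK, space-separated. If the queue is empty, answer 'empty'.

Answer: 5 57 88 27

Derivation:
enqueue(78): [78]
dequeue(): []
enqueue(75): [75]
enqueue(45): [75, 45]
enqueue(41): [75, 45, 41]
enqueue(5): [75, 45, 41, 5]
dequeue(): [45, 41, 5]
dequeue(): [41, 5]
enqueue(57): [41, 5, 57]
dequeue(): [5, 57]
enqueue(88): [5, 57, 88]
enqueue(27): [5, 57, 88, 27]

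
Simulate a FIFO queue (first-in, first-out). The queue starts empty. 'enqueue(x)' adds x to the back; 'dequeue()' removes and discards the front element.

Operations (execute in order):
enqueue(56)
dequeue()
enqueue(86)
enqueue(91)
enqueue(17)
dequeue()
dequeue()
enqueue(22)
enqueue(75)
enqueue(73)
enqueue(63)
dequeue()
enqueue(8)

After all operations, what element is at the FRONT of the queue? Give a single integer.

Answer: 22

Derivation:
enqueue(56): queue = [56]
dequeue(): queue = []
enqueue(86): queue = [86]
enqueue(91): queue = [86, 91]
enqueue(17): queue = [86, 91, 17]
dequeue(): queue = [91, 17]
dequeue(): queue = [17]
enqueue(22): queue = [17, 22]
enqueue(75): queue = [17, 22, 75]
enqueue(73): queue = [17, 22, 75, 73]
enqueue(63): queue = [17, 22, 75, 73, 63]
dequeue(): queue = [22, 75, 73, 63]
enqueue(8): queue = [22, 75, 73, 63, 8]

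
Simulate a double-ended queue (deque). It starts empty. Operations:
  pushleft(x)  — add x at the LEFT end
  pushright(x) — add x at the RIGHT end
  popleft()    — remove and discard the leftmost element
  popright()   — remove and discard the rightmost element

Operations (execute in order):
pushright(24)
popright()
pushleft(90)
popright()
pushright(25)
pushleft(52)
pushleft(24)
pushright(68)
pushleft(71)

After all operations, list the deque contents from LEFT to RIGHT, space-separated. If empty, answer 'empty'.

pushright(24): [24]
popright(): []
pushleft(90): [90]
popright(): []
pushright(25): [25]
pushleft(52): [52, 25]
pushleft(24): [24, 52, 25]
pushright(68): [24, 52, 25, 68]
pushleft(71): [71, 24, 52, 25, 68]

Answer: 71 24 52 25 68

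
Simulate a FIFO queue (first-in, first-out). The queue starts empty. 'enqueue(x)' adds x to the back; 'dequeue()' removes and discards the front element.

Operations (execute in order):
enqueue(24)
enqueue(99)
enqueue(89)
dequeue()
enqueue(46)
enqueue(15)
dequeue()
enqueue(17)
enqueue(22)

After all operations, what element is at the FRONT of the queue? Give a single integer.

Answer: 89

Derivation:
enqueue(24): queue = [24]
enqueue(99): queue = [24, 99]
enqueue(89): queue = [24, 99, 89]
dequeue(): queue = [99, 89]
enqueue(46): queue = [99, 89, 46]
enqueue(15): queue = [99, 89, 46, 15]
dequeue(): queue = [89, 46, 15]
enqueue(17): queue = [89, 46, 15, 17]
enqueue(22): queue = [89, 46, 15, 17, 22]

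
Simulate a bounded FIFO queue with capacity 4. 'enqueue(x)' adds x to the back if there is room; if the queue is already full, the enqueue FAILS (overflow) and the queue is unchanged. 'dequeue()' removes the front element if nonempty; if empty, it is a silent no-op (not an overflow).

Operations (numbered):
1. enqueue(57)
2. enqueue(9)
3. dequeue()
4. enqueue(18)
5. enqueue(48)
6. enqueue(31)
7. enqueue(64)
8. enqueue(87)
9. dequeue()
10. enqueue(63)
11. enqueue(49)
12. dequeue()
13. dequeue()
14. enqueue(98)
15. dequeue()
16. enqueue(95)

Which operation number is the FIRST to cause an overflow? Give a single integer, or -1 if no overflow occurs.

Answer: 7

Derivation:
1. enqueue(57): size=1
2. enqueue(9): size=2
3. dequeue(): size=1
4. enqueue(18): size=2
5. enqueue(48): size=3
6. enqueue(31): size=4
7. enqueue(64): size=4=cap → OVERFLOW (fail)
8. enqueue(87): size=4=cap → OVERFLOW (fail)
9. dequeue(): size=3
10. enqueue(63): size=4
11. enqueue(49): size=4=cap → OVERFLOW (fail)
12. dequeue(): size=3
13. dequeue(): size=2
14. enqueue(98): size=3
15. dequeue(): size=2
16. enqueue(95): size=3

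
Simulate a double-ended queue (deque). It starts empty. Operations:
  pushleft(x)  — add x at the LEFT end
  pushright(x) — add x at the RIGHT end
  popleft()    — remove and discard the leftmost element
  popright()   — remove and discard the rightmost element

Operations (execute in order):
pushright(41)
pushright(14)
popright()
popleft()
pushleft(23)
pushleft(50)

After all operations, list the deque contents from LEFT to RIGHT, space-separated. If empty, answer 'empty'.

Answer: 50 23

Derivation:
pushright(41): [41]
pushright(14): [41, 14]
popright(): [41]
popleft(): []
pushleft(23): [23]
pushleft(50): [50, 23]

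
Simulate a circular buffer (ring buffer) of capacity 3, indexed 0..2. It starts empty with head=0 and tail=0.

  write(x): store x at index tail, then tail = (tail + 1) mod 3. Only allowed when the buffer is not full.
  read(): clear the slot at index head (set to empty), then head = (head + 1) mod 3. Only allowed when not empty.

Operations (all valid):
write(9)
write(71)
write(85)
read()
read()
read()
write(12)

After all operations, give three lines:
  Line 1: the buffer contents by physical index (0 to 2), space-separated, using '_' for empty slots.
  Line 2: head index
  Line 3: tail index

write(9): buf=[9 _ _], head=0, tail=1, size=1
write(71): buf=[9 71 _], head=0, tail=2, size=2
write(85): buf=[9 71 85], head=0, tail=0, size=3
read(): buf=[_ 71 85], head=1, tail=0, size=2
read(): buf=[_ _ 85], head=2, tail=0, size=1
read(): buf=[_ _ _], head=0, tail=0, size=0
write(12): buf=[12 _ _], head=0, tail=1, size=1

Answer: 12 _ _
0
1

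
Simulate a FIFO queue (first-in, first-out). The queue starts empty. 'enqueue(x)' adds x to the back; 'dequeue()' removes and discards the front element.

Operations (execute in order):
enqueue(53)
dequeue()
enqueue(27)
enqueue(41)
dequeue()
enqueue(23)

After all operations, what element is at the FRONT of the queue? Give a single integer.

Answer: 41

Derivation:
enqueue(53): queue = [53]
dequeue(): queue = []
enqueue(27): queue = [27]
enqueue(41): queue = [27, 41]
dequeue(): queue = [41]
enqueue(23): queue = [41, 23]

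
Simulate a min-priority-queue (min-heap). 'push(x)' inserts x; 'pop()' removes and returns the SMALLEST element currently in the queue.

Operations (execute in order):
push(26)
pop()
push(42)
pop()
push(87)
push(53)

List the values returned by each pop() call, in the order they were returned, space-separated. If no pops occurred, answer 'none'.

push(26): heap contents = [26]
pop() → 26: heap contents = []
push(42): heap contents = [42]
pop() → 42: heap contents = []
push(87): heap contents = [87]
push(53): heap contents = [53, 87]

Answer: 26 42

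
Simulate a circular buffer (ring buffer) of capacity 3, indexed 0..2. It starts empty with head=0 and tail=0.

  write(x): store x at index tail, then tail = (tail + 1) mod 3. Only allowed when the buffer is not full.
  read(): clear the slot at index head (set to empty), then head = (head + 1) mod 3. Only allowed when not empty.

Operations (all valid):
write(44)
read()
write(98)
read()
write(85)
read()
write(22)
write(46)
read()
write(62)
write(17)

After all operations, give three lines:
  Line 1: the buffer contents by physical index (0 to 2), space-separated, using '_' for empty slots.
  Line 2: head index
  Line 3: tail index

Answer: 17 46 62
1
1

Derivation:
write(44): buf=[44 _ _], head=0, tail=1, size=1
read(): buf=[_ _ _], head=1, tail=1, size=0
write(98): buf=[_ 98 _], head=1, tail=2, size=1
read(): buf=[_ _ _], head=2, tail=2, size=0
write(85): buf=[_ _ 85], head=2, tail=0, size=1
read(): buf=[_ _ _], head=0, tail=0, size=0
write(22): buf=[22 _ _], head=0, tail=1, size=1
write(46): buf=[22 46 _], head=0, tail=2, size=2
read(): buf=[_ 46 _], head=1, tail=2, size=1
write(62): buf=[_ 46 62], head=1, tail=0, size=2
write(17): buf=[17 46 62], head=1, tail=1, size=3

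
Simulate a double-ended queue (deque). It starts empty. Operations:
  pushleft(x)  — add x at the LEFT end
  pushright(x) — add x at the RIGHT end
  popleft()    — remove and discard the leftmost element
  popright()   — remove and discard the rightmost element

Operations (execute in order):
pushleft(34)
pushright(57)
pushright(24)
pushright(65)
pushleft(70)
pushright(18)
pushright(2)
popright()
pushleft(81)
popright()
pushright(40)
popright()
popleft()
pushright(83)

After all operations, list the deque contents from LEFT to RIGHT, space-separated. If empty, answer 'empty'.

pushleft(34): [34]
pushright(57): [34, 57]
pushright(24): [34, 57, 24]
pushright(65): [34, 57, 24, 65]
pushleft(70): [70, 34, 57, 24, 65]
pushright(18): [70, 34, 57, 24, 65, 18]
pushright(2): [70, 34, 57, 24, 65, 18, 2]
popright(): [70, 34, 57, 24, 65, 18]
pushleft(81): [81, 70, 34, 57, 24, 65, 18]
popright(): [81, 70, 34, 57, 24, 65]
pushright(40): [81, 70, 34, 57, 24, 65, 40]
popright(): [81, 70, 34, 57, 24, 65]
popleft(): [70, 34, 57, 24, 65]
pushright(83): [70, 34, 57, 24, 65, 83]

Answer: 70 34 57 24 65 83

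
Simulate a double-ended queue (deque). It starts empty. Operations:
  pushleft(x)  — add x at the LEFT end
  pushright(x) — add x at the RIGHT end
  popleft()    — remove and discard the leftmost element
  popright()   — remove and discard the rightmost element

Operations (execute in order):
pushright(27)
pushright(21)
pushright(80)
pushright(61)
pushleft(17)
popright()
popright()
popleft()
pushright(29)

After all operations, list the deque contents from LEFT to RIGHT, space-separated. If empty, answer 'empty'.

pushright(27): [27]
pushright(21): [27, 21]
pushright(80): [27, 21, 80]
pushright(61): [27, 21, 80, 61]
pushleft(17): [17, 27, 21, 80, 61]
popright(): [17, 27, 21, 80]
popright(): [17, 27, 21]
popleft(): [27, 21]
pushright(29): [27, 21, 29]

Answer: 27 21 29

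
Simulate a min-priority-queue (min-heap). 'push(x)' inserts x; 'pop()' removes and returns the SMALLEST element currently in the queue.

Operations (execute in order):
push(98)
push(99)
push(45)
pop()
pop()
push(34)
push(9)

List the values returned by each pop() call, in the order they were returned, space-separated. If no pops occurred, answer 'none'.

push(98): heap contents = [98]
push(99): heap contents = [98, 99]
push(45): heap contents = [45, 98, 99]
pop() → 45: heap contents = [98, 99]
pop() → 98: heap contents = [99]
push(34): heap contents = [34, 99]
push(9): heap contents = [9, 34, 99]

Answer: 45 98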